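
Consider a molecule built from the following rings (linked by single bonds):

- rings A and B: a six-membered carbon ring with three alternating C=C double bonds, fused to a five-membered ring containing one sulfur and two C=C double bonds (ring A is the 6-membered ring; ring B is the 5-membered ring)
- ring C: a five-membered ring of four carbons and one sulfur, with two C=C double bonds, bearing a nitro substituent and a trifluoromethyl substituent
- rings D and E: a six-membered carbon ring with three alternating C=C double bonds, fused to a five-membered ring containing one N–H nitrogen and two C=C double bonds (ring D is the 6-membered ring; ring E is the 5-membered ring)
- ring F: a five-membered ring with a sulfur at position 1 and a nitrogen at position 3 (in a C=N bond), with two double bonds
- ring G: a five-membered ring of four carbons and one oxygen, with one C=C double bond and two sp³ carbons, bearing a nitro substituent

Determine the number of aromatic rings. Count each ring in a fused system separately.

Rings A and B form a fused bicyclic system (with one sulfur) with 9 sp² atoms and 10 π electrons from ring double bonds plus a heteroatom lone pair. 10 = 4(2)+2, so the system is aromatic and both rings count as aromatic (benzothiophene).
Ring C has a continuous p-orbital overlap around the ring; 2 ring double bonds (4 π electrons) plus a heteroatom lone pair (2) give 6 π electrons. That satisfies 4n+2 with n=1, so ring C is aromatic (thiophene).
Rings D and E form a fused bicyclic system (with one N–H) with 9 sp² atoms and 10 π electrons from ring double bonds plus a heteroatom lone pair. 10 = 4(2)+2, so the system is aromatic and both rings count as aromatic (indole).
Ring F is fully conjugated (every ring atom contributes a p orbital); 2 ring double bonds (4 π electrons) plus a heteroatom lone pair (2) give 6 π electrons. 6 = 4(1)+2, so ring F is aromatic (thiazole).
Ring G has two sp³ carbons, so it is not fully conjugated — not aromatic (2,3-dihydrofuran).
Aromatic: A, B, C, D, E, F. Total: 6.

6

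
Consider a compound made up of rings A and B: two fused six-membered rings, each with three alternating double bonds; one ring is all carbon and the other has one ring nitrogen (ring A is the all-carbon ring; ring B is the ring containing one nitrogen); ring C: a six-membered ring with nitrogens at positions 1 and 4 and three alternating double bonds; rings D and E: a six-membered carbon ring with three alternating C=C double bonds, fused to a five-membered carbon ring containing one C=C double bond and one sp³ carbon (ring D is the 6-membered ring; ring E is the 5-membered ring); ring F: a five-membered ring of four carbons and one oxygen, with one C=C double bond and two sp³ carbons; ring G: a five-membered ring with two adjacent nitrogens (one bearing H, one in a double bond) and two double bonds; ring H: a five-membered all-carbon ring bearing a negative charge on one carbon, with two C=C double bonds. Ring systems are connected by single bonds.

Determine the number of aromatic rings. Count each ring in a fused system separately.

6

Rings A and B form a fused bicyclic system (with one nitrogen) with 10 sp² atoms and 10 π electrons from ring double bonds. 10 = 4(2)+2, so the system is aromatic and both rings count as aromatic (quinoline).
Ring C is fully conjugated (every ring atom contributes a p orbital); 3 ring double bonds give 6 π electrons. That satisfies 4n+2 with n=1, so ring C is aromatic (pyrazine).
Ring D is fully conjugated (every ring atom contributes a p orbital); 3 ring double bonds give 6 π electrons. 6 = 4(1)+2, so ring D is aromatic (benzene ring).
Ring E has one sp³ carbon, so it is not fully conjugated — not aromatic (cyclopentene ring).
Ring F has two sp³ carbons, so it is not fully conjugated — not aromatic (2,3-dihydrofuran).
Ring G is planar and fully conjugated; 2 ring double bonds (4 π electrons) plus a heteroatom lone pair (2) give 6 π electrons. 6 = 4(1)+2, so ring G is aromatic (pyrazole).
Ring H has a continuous p-orbital overlap around the ring; 2 ring double bonds (4 π electrons) plus the carbanion lone pair (2) give 6 π electrons. 6 = 4(1)+2, so ring H is aromatic (cyclopentadienyl anion).
Aromatic: A, B, C, D, G, H. Total: 6.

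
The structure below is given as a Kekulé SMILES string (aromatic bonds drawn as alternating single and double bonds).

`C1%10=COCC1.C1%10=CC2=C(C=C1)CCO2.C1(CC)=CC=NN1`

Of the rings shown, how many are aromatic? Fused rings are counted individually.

2

The SMILES encodes a five-membered ring of four carbons and one oxygen, with one C=C double bond and two sp³ carbons; a six-membered carbon ring with three alternating C=C double bonds, fused to a five-membered ring containing one oxygen and two sp³ carbons; a five-membered ring with two adjacent nitrogens (one bearing H, one in a double bond) and two double bonds.
The 5-membered ring with one oxygen has two sp³ carbons, so it is not fully conjugated — not aromatic (2,3-dihydrofuran).
The 6-membered ring has a continuous p-orbital overlap around the ring; 3 ring double bonds give 6 π electrons. Since 6 = 4n+2 (n=1), it is aromatic (benzene ring).
The second 5-membered ring with one oxygen has two sp³ carbons, so it is not fully conjugated — not aromatic (oxolane ring).
The 5-membered ring with two adjacent nitrogens (one N–H, one =N–) has a continuous p-orbital overlap around the ring; 2 ring double bonds (4 π electrons) plus a heteroatom lone pair (2) give 6 π electrons. 6 = 4(1)+2, so it is aromatic (pyrazole).
2 of the 4 rings are aromatic. Total: 2.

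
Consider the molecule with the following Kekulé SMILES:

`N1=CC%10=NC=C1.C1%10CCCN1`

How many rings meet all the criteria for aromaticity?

The SMILES encodes a six-membered ring with nitrogens at positions 1 and 4 and three alternating double bonds; a five-membered saturated ring of four carbons and one N–H nitrogen.
The 6-membered ring with two nitrogens (1,4) has a continuous p-orbital overlap around the ring; 3 ring double bonds give 6 π electrons. That satisfies 4n+2 with n=1, so it is aromatic (pyrazine).
The 5-membered ring with one N–H has only sp³ atoms, so it is not fully conjugated — not aromatic (pyrrolidine).
1 of the 2 rings is aromatic. Total: 1.

1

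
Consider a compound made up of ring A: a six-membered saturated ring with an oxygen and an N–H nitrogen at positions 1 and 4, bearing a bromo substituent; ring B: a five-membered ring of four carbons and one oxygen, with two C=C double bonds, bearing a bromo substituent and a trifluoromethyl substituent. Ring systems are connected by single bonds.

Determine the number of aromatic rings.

Ring A has only sp³ atoms, so it is not fully conjugated — not aromatic (morpholine).
Ring B is fully conjugated (every ring atom contributes a p orbital); 2 ring double bonds (4 π electrons) plus a heteroatom lone pair (2) give 6 π electrons. That satisfies 4n+2 with n=1, so ring B is aromatic (furan).
Aromatic: B. Total: 1.

1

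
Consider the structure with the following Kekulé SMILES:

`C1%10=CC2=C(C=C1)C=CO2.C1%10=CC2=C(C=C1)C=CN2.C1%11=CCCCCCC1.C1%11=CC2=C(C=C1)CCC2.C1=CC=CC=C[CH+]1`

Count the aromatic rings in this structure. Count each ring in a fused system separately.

6

The SMILES encodes a six-membered carbon ring with three alternating C=C double bonds, fused to a five-membered ring containing one oxygen and two C=C double bonds; a six-membered carbon ring with three alternating C=C double bonds, fused to a five-membered ring containing one N–H nitrogen and two C=C double bonds; an eight-membered carbon ring with one C=C double bond; a six-membered carbon ring with three alternating C=C double bonds, fused to a saturated five-membered carbon ring; a seven-membered all-carbon ring bearing a positive charge on one carbon, with three C=C double bonds.
The fused 6/5-membered bicyclic (with one oxygen) is a single π system with 9 sp² atoms and 10 π electrons from ring double bonds plus a heteroatom lone pair. 10 = 4(2)+2, so the system is aromatic and both rings count as aromatic (benzofuran).
The fused 6/5-membered bicyclic (with one N–H) is a single π system with 9 sp² atoms and 10 π electrons from ring double bonds plus a heteroatom lone pair. 10 = 4(2)+2, so the system is aromatic and both rings count as aromatic (indole).
The 8-membered ring has six sp³ carbons, so it is not fully conjugated — not aromatic (cyclooctene).
The 6-membered ring has a continuous p-orbital overlap around the ring; 3 ring double bonds give 6 π electrons. That satisfies 4n+2 with n=1, so it is aromatic (benzene ring).
The 5-membered ring has three sp³ carbons, so it is not fully conjugated — not aromatic (cyclopentane ring).
The 7-membered ring has a continuous p-orbital overlap around the ring; 3 ring double bonds (6 π electrons) plus the carbocation's empty p orbital (0, but keeps the ring conjugated) give 6 π electrons. That satisfies 4n+2 with n=1, so it is aromatic (tropylium cation).
6 of the 8 rings are aromatic. Total: 6.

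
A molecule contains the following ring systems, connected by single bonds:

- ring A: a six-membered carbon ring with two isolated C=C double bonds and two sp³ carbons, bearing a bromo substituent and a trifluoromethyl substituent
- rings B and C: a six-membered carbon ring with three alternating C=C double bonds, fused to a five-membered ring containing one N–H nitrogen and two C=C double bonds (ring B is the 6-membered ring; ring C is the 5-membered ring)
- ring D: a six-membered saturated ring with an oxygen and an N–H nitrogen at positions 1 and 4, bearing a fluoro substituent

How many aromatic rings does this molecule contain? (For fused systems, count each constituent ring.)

2

Ring A has two sp³ carbons, so it is not fully conjugated — not aromatic (1,4-cyclohexadiene).
Rings B and C form a fused bicyclic system (with one N–H) with 9 sp² atoms and 10 π electrons from ring double bonds plus a heteroatom lone pair. 10 = 4(2)+2, so the system is aromatic and both rings count as aromatic (indole).
Ring D has only sp³ atoms, so it is not fully conjugated — not aromatic (morpholine).
Aromatic: B, C. Total: 2.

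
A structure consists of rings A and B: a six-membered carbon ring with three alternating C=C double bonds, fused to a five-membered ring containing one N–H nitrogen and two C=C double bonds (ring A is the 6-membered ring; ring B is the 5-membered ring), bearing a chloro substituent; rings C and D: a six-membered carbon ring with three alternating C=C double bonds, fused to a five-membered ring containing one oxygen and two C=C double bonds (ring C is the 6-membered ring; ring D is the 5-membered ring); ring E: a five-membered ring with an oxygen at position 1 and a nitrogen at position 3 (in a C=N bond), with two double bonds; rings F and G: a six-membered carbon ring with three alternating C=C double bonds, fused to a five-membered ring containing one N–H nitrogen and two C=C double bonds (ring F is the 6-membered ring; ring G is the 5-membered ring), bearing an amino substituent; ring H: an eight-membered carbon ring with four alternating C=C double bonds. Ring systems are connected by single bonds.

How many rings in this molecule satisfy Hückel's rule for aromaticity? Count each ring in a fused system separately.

Rings A and B form a fused bicyclic system (with one N–H) with 9 sp² atoms and 10 π electrons from ring double bonds plus a heteroatom lone pair. 10 = 4(2)+2, so the system is aromatic and both rings count as aromatic (indole).
Rings C and D form a fused bicyclic system (with one oxygen) with 9 sp² atoms and 10 π electrons from ring double bonds plus a heteroatom lone pair. 10 = 4(2)+2, so the system is aromatic and both rings count as aromatic (benzofuran).
Ring E is fully conjugated (every ring atom contributes a p orbital); 2 ring double bonds (4 π electrons) plus a heteroatom lone pair (2) give 6 π electrons. That satisfies 4n+2 with n=1, so ring E is aromatic (oxazole).
Rings F and G form a fused bicyclic system (with one N–H) with 9 sp² atoms and 10 π electrons from ring double bonds plus a heteroatom lone pair. 10 = 4(2)+2, so the system is aromatic and both rings count as aromatic (indole).
Ring H has only sp² ring atoms; a planar conformation would have a fully conjugated π system of 8 electrons. But 8 = 4(2), which is 4n not 4n+2, so ring H is not aromatic (cyclooctatetraene) — cyclooctatetraene distorts into a non-planar tub to avoid antiaromaticity.
Aromatic: A, B, C, D, E, F, G. Total: 7.

7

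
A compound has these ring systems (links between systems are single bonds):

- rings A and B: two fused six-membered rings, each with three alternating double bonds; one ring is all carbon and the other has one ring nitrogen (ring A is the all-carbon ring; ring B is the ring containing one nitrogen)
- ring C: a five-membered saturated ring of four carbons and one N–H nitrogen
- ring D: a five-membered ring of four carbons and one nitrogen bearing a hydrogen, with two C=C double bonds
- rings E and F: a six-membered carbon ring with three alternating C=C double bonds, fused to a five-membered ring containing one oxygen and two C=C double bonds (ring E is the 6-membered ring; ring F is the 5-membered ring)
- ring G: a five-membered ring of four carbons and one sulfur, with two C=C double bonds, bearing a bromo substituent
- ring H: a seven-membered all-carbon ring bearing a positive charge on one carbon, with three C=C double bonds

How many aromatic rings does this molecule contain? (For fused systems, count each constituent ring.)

7

Rings A and B form a fused bicyclic system (with one nitrogen) with 10 sp² atoms and 10 π electrons from ring double bonds. 10 = 4(2)+2, so the system is aromatic and both rings count as aromatic (quinoline).
Ring C has only sp³ atoms, so it is not fully conjugated — not aromatic (pyrrolidine).
Ring D is planar and fully conjugated; 2 ring double bonds (4 π electrons) plus a heteroatom lone pair (2) give 6 π electrons. Since 6 = 4n+2 (n=1), ring D is aromatic (pyrrole).
Rings E and F form a fused bicyclic system (with one oxygen) with 9 sp² atoms and 10 π electrons from ring double bonds plus a heteroatom lone pair. 10 = 4(2)+2, so the system is aromatic and both rings count as aromatic (benzofuran).
Ring G is planar and fully conjugated; 2 ring double bonds (4 π electrons) plus a heteroatom lone pair (2) give 6 π electrons. Since 6 = 4n+2 (n=1), ring G is aromatic (thiophene).
Ring H is planar and fully conjugated; 3 ring double bonds (6 π electrons) plus the carbocation's empty p orbital (0, but keeps the ring conjugated) give 6 π electrons. That satisfies 4n+2 with n=1, so ring H is aromatic (tropylium cation).
Aromatic: A, B, D, E, F, G, H. Total: 7.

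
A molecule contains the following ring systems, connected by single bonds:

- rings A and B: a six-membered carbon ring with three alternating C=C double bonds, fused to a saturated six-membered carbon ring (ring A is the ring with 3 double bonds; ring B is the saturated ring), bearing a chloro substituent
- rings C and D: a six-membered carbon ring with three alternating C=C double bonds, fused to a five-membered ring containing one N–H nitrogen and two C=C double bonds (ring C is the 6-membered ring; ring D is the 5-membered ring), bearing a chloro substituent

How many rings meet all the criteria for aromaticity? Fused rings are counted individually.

3

Ring A is planar and fully conjugated; 3 ring double bonds give 6 π electrons. Since 6 = 4n+2 (n=1), ring A is aromatic (benzene ring).
Ring B has four sp³ carbons, so it is not fully conjugated — not aromatic (cyclohexane ring).
Rings C and D form a fused bicyclic system (with one N–H) with 9 sp² atoms and 10 π electrons from ring double bonds plus a heteroatom lone pair. 10 = 4(2)+2, so the system is aromatic and both rings count as aromatic (indole).
Aromatic: A, C, D. Total: 3.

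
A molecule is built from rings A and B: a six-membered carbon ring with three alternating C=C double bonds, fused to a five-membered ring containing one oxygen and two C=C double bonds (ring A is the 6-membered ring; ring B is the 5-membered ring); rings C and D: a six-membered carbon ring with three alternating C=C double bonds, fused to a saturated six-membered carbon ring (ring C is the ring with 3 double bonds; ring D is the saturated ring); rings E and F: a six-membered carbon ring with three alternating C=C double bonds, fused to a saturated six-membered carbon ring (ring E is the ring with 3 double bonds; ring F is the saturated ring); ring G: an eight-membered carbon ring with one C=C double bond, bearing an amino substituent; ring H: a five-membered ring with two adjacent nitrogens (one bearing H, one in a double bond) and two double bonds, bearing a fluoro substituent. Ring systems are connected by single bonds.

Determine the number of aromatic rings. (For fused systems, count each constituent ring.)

5

Rings A and B form a fused bicyclic system (with one oxygen) with 9 sp² atoms and 10 π electrons from ring double bonds plus a heteroatom lone pair. 10 = 4(2)+2, so the system is aromatic and both rings count as aromatic (benzofuran).
Ring C has a continuous p-orbital overlap around the ring; 3 ring double bonds give 6 π electrons. That satisfies 4n+2 with n=1, so ring C is aromatic (benzene ring).
Ring D has four sp³ carbons, so it is not fully conjugated — not aromatic (cyclohexane ring).
Ring E has a continuous p-orbital overlap around the ring; 3 ring double bonds give 6 π electrons. 6 = 4(1)+2, so ring E is aromatic (benzene ring).
Ring F has four sp³ carbons, so it is not fully conjugated — not aromatic (cyclohexane ring).
Ring G has six sp³ carbons, so it is not fully conjugated — not aromatic (cyclooctene).
Ring H is planar and fully conjugated; 2 ring double bonds (4 π electrons) plus a heteroatom lone pair (2) give 6 π electrons. That satisfies 4n+2 with n=1, so ring H is aromatic (pyrazole).
Aromatic: A, B, C, E, H. Total: 5.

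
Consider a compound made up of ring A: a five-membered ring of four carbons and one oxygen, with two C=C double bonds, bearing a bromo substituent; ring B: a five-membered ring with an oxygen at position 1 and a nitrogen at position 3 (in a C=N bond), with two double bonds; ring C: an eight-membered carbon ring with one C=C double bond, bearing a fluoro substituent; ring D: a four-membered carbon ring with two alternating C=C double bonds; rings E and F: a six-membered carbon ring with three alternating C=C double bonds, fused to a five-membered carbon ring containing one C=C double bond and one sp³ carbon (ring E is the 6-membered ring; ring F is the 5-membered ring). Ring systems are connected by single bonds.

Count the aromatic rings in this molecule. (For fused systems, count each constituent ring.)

3

Ring A has a continuous p-orbital overlap around the ring; 2 ring double bonds (4 π electrons) plus a heteroatom lone pair (2) give 6 π electrons. Since 6 = 4n+2 (n=1), ring A is aromatic (furan).
Ring B has a continuous p-orbital overlap around the ring; 2 ring double bonds (4 π electrons) plus a heteroatom lone pair (2) give 6 π electrons. 6 = 4(1)+2, so ring B is aromatic (oxazole).
Ring C has six sp³ carbons, so it is not fully conjugated — not aromatic (cyclooctene).
Ring D has only sp² ring atoms; a planar conformation would have a fully conjugated π system of 4 electrons. But 4 = 4(1), which is 4n not 4n+2, so ring D is not aromatic (cyclobutadiene) — cyclobutadiene is antiaromatic and distorts to a rectangle.
Ring E is fully conjugated (every ring atom contributes a p orbital); 3 ring double bonds give 6 π electrons. Since 6 = 4n+2 (n=1), ring E is aromatic (benzene ring).
Ring F has one sp³ carbon, so it is not fully conjugated — not aromatic (cyclopentene ring).
Aromatic: A, B, E. Total: 3.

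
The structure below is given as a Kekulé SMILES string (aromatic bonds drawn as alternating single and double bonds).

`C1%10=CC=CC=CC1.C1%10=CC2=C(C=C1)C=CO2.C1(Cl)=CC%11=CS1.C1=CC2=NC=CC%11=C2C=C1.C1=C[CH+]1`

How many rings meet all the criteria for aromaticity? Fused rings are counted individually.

The SMILES encodes a seven-membered carbon ring with three C=C double bonds and one sp³ carbon; a six-membered carbon ring with three alternating C=C double bonds, fused to a five-membered ring containing one oxygen and two C=C double bonds; a five-membered ring of four carbons and one sulfur, with two C=C double bonds; two fused six-membered rings, each with three alternating double bonds; one ring is all carbon and the other has one ring nitrogen; a three-membered all-carbon ring bearing a positive charge on one carbon, with one C=C double bond.
The 7-membered ring has one sp³ carbon, so it is not fully conjugated — not aromatic (cycloheptatriene).
The fused 6/5-membered bicyclic (with one oxygen) is a single π system with 9 sp² atoms and 10 π electrons from ring double bonds plus a heteroatom lone pair. 10 = 4(2)+2, so the system is aromatic and both rings count as aromatic (benzofuran).
The 5-membered ring with one sulfur is fully conjugated (every ring atom contributes a p orbital); 2 ring double bonds (4 π electrons) plus a heteroatom lone pair (2) give 6 π electrons. That satisfies 4n+2 with n=1, so it is aromatic (thiophene).
The fused 6/6-membered bicyclic (with one nitrogen) is a single π system with 10 sp² atoms and 10 π electrons from ring double bonds. 10 = 4(2)+2, so the system is aromatic and both rings count as aromatic (quinoline).
The 3-membered ring is planar and fully conjugated; 1 ring double bond (2 π electrons) plus the carbocation's empty p orbital (0, but keeps the ring conjugated) give 2 π electrons. 2 = 4(0)+2, so it is aromatic (cyclopropenyl cation).
6 of the 7 rings are aromatic. Total: 6.

6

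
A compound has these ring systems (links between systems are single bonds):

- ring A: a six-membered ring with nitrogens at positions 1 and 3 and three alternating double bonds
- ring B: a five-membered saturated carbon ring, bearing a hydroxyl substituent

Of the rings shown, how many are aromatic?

1

Ring A is fully conjugated (every ring atom contributes a p orbital); 3 ring double bonds give 6 π electrons. 6 = 4(1)+2, so ring A is aromatic (pyrimidine).
Ring B has only sp³ atoms, so it is not fully conjugated — not aromatic (cyclopentane).
Aromatic: A. Total: 1.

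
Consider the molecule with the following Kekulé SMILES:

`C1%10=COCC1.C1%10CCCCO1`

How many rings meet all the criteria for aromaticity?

The SMILES encodes a five-membered ring of four carbons and one oxygen, with one C=C double bond and two sp³ carbons; a six-membered saturated ring of five carbons and one oxygen.
The 5-membered ring with one oxygen has two sp³ carbons, so it is not fully conjugated — not aromatic (2,3-dihydrofuran).
The 6-membered ring with one oxygen has only sp³ atoms, so it is not fully conjugated — not aromatic (tetrahydropyran).
None of the rings are aromatic. Total: 0.

0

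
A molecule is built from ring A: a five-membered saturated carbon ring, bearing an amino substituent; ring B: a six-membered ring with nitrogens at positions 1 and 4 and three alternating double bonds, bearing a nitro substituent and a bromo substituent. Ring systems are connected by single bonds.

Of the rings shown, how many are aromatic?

Ring A has only sp³ atoms, so it is not fully conjugated — not aromatic (cyclopentane).
Ring B is planar and fully conjugated; 3 ring double bonds give 6 π electrons. 6 = 4(1)+2, so ring B is aromatic (pyrazine).
Aromatic: B. Total: 1.

1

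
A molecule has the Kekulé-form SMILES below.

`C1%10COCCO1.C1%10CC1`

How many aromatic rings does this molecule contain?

0

The SMILES encodes a six-membered saturated ring with oxygens at positions 1 and 4; a three-membered saturated carbon ring.
The 6-membered ring with two oxygens (1,4) has only sp³ atoms, so it is not fully conjugated — not aromatic (1,4-dioxane).
The 3-membered ring has only sp³ atoms, so it is not fully conjugated — not aromatic (cyclopropane).
None of the rings are aromatic. Total: 0.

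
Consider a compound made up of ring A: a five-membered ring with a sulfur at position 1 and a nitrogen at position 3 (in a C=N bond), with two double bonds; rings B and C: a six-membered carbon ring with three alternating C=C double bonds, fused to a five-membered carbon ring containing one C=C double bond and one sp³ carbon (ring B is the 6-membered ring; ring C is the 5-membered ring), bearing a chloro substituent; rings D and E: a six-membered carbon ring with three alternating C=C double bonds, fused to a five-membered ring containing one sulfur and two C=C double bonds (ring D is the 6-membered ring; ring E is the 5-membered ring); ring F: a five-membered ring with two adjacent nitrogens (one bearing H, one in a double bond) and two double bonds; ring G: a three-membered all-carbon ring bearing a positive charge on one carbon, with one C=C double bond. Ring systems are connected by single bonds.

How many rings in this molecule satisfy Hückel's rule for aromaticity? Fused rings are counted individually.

6

Ring A has a continuous p-orbital overlap around the ring; 2 ring double bonds (4 π electrons) plus a heteroatom lone pair (2) give 6 π electrons. 6 = 4(1)+2, so ring A is aromatic (thiazole).
Ring B is planar and fully conjugated; 3 ring double bonds give 6 π electrons. Since 6 = 4n+2 (n=1), ring B is aromatic (benzene ring).
Ring C has one sp³ carbon, so it is not fully conjugated — not aromatic (cyclopentene ring).
Rings D and E form a fused bicyclic system (with one sulfur) with 9 sp² atoms and 10 π electrons from ring double bonds plus a heteroatom lone pair. 10 = 4(2)+2, so the system is aromatic and both rings count as aromatic (benzothiophene).
Ring F has a continuous p-orbital overlap around the ring; 2 ring double bonds (4 π electrons) plus a heteroatom lone pair (2) give 6 π electrons. Since 6 = 4n+2 (n=1), ring F is aromatic (pyrazole).
Ring G is fully conjugated (every ring atom contributes a p orbital); 1 ring double bond (2 π electrons) plus the carbocation's empty p orbital (0, but keeps the ring conjugated) give 2 π electrons. That satisfies 4n+2 with n=0, so ring G is aromatic (cyclopropenyl cation).
Aromatic: A, B, D, E, F, G. Total: 6.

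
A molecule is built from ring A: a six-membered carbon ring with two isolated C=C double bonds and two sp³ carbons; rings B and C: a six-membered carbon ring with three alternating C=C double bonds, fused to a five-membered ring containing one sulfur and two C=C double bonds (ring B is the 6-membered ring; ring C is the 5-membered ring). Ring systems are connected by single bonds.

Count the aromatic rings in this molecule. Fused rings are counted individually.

Ring A has two sp³ carbons, so it is not fully conjugated — not aromatic (1,4-cyclohexadiene).
Rings B and C form a fused bicyclic system (with one sulfur) with 9 sp² atoms and 10 π electrons from ring double bonds plus a heteroatom lone pair. 10 = 4(2)+2, so the system is aromatic and both rings count as aromatic (benzothiophene).
Aromatic: B, C. Total: 2.

2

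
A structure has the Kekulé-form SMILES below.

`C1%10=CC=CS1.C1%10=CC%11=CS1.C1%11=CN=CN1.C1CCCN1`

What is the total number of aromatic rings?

3

The SMILES encodes a five-membered ring of four carbons and one sulfur, with two C=C double bonds; a five-membered ring of four carbons and one sulfur, with two C=C double bonds; a five-membered ring with nitrogens at positions 1 and 3 (one bearing H, one in a C=N bond) and two double bonds; a five-membered saturated ring of four carbons and one N–H nitrogen.
The 5-membered ring with one sulfur is fully conjugated (every ring atom contributes a p orbital); 2 ring double bonds (4 π electrons) plus a heteroatom lone pair (2) give 6 π electrons. Since 6 = 4n+2 (n=1), it is aromatic (thiophene).
The second 5-membered ring with one sulfur is fully conjugated (every ring atom contributes a p orbital); 2 ring double bonds (4 π electrons) plus a heteroatom lone pair (2) give 6 π electrons. 6 = 4(1)+2, so it is aromatic (thiophene).
The 5-membered ring with two nitrogens (one N–H, one =N–) has a continuous p-orbital overlap around the ring; 2 ring double bonds (4 π electrons) plus a heteroatom lone pair (2) give 6 π electrons. 6 = 4(1)+2, so it is aromatic (imidazole).
The 5-membered ring with one N–H has only sp³ atoms, so it is not fully conjugated — not aromatic (pyrrolidine).
3 of the 4 rings are aromatic. Total: 3.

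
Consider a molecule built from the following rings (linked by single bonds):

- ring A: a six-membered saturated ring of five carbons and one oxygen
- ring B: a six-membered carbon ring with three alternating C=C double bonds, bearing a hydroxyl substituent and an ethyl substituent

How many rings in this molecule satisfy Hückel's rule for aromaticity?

1

Ring A has only sp³ atoms, so it is not fully conjugated — not aromatic (tetrahydropyran).
Ring B is planar and fully conjugated; 3 ring double bonds give 6 π electrons. That satisfies 4n+2 with n=1, so ring B is aromatic (benzene).
Aromatic: B. Total: 1.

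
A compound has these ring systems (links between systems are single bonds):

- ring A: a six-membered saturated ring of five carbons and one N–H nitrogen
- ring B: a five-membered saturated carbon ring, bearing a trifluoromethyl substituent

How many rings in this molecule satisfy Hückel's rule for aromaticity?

0

Ring A has only sp³ atoms, so it is not fully conjugated — not aromatic (piperidine).
Ring B has only sp³ atoms, so it is not fully conjugated — not aromatic (cyclopentane).
No ring is aromatic. Total: 0.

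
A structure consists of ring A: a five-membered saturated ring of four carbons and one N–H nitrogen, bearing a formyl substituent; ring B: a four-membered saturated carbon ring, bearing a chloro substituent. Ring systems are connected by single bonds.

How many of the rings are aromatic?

0

Ring A has only sp³ atoms, so it is not fully conjugated — not aromatic (pyrrolidine).
Ring B has only sp³ atoms, so it is not fully conjugated — not aromatic (cyclobutane).
No ring is aromatic. Total: 0.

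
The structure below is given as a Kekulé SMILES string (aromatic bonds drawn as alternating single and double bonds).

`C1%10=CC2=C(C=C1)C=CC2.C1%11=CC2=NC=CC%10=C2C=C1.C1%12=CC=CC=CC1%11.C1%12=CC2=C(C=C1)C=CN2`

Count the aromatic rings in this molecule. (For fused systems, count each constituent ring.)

The SMILES encodes a six-membered carbon ring with three alternating C=C double bonds, fused to a five-membered carbon ring containing one C=C double bond and one sp³ carbon; two fused six-membered rings, each with three alternating double bonds; one ring is all carbon and the other has one ring nitrogen; a seven-membered carbon ring with three C=C double bonds and one sp³ carbon; a six-membered carbon ring with three alternating C=C double bonds, fused to a five-membered ring containing one N–H nitrogen and two C=C double bonds.
The 6-membered ring is fully conjugated (every ring atom contributes a p orbital); 3 ring double bonds give 6 π electrons. 6 = 4(1)+2, so it is aromatic (benzene ring).
The 5-membered ring has one sp³ carbon, so it is not fully conjugated — not aromatic (cyclopentene ring).
The fused 6/6-membered bicyclic (with one nitrogen) is a single π system with 10 sp² atoms and 10 π electrons from ring double bonds. 10 = 4(2)+2, so the system is aromatic and both rings count as aromatic (quinoline).
The 7-membered ring has one sp³ carbon, so it is not fully conjugated — not aromatic (cycloheptatriene).
The fused 6/5-membered bicyclic (with one N–H) is a single π system with 9 sp² atoms and 10 π electrons from ring double bonds plus a heteroatom lone pair. 10 = 4(2)+2, so the system is aromatic and both rings count as aromatic (indole).
5 of the 7 rings are aromatic. Total: 5.

5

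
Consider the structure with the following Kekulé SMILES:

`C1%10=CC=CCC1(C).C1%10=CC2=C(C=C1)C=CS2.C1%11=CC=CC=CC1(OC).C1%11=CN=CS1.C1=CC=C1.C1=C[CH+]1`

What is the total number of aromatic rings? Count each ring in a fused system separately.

4

The SMILES encodes a six-membered carbon ring with two conjugated C=C double bonds and two sp³ carbons; a six-membered carbon ring with three alternating C=C double bonds, fused to a five-membered ring containing one sulfur and two C=C double bonds; a seven-membered carbon ring with three C=C double bonds and one sp³ carbon; a five-membered ring with a sulfur at position 1 and a nitrogen at position 3 (in a C=N bond), with two double bonds; a four-membered carbon ring with two alternating C=C double bonds; a three-membered all-carbon ring bearing a positive charge on one carbon, with one C=C double bond.
The 6-membered ring has two sp³ carbons, so it is not fully conjugated — not aromatic (1,3-cyclohexadiene).
The fused 6/5-membered bicyclic (with one sulfur) is a single π system with 9 sp² atoms and 10 π electrons from ring double bonds plus a heteroatom lone pair. 10 = 4(2)+2, so the system is aromatic and both rings count as aromatic (benzothiophene).
The 7-membered ring has one sp³ carbon, so it is not fully conjugated — not aromatic (cycloheptatriene).
The 5-membered ring with one sulfur and one =N– has a continuous p-orbital overlap around the ring; 2 ring double bonds (4 π electrons) plus a heteroatom lone pair (2) give 6 π electrons. Since 6 = 4n+2 (n=1), it is aromatic (thiazole).
The 4-membered ring has only sp² ring atoms; a planar conformation would have a fully conjugated π system of 4 electrons. But 4 = 4(1), which is 4n not 4n+2, so it is not aromatic (cyclobutadiene) — cyclobutadiene is antiaromatic and distorts to a rectangle.
The 3-membered ring is planar and fully conjugated; 1 ring double bond (2 π electrons) plus the carbocation's empty p orbital (0, but keeps the ring conjugated) give 2 π electrons. 2 = 4(0)+2, so it is aromatic (cyclopropenyl cation).
4 of the 7 rings are aromatic. Total: 4.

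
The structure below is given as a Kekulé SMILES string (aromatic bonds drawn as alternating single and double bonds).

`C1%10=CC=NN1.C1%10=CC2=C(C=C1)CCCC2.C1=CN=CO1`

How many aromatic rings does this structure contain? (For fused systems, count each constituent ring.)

3

The SMILES encodes a five-membered ring with two adjacent nitrogens (one bearing H, one in a double bond) and two double bonds; a six-membered carbon ring with three alternating C=C double bonds, fused to a saturated six-membered carbon ring; a five-membered ring with an oxygen at position 1 and a nitrogen at position 3 (in a C=N bond), with two double bonds.
The 5-membered ring with two adjacent nitrogens (one N–H, one =N–) is fully conjugated (every ring atom contributes a p orbital); 2 ring double bonds (4 π electrons) plus a heteroatom lone pair (2) give 6 π electrons. 6 = 4(1)+2, so it is aromatic (pyrazole).
The 6-membered ring has a continuous p-orbital overlap around the ring; 3 ring double bonds give 6 π electrons. Since 6 = 4n+2 (n=1), it is aromatic (benzene ring).
The second 6-membered ring has four sp³ carbons, so it is not fully conjugated — not aromatic (cyclohexane ring).
The 5-membered ring with one oxygen and one =N– is fully conjugated (every ring atom contributes a p orbital); 2 ring double bonds (4 π electrons) plus a heteroatom lone pair (2) give 6 π electrons. Since 6 = 4n+2 (n=1), it is aromatic (oxazole).
3 of the 4 rings are aromatic. Total: 3.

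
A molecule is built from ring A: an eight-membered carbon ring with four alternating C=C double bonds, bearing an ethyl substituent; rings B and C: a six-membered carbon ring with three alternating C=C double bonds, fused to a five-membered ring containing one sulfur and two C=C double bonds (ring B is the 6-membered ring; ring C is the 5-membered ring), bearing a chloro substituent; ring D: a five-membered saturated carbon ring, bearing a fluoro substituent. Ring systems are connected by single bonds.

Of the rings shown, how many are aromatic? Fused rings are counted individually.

Ring A has only sp² ring atoms; a planar conformation would have a fully conjugated π system of 8 electrons. But 8 = 4(2), which is 4n not 4n+2, so ring A is not aromatic (cyclooctatetraene) — cyclooctatetraene distorts into a non-planar tub to avoid antiaromaticity.
Rings B and C form a fused bicyclic system (with one sulfur) with 9 sp² atoms and 10 π electrons from ring double bonds plus a heteroatom lone pair. 10 = 4(2)+2, so the system is aromatic and both rings count as aromatic (benzothiophene).
Ring D has only sp³ atoms, so it is not fully conjugated — not aromatic (cyclopentane).
Aromatic: B, C. Total: 2.

2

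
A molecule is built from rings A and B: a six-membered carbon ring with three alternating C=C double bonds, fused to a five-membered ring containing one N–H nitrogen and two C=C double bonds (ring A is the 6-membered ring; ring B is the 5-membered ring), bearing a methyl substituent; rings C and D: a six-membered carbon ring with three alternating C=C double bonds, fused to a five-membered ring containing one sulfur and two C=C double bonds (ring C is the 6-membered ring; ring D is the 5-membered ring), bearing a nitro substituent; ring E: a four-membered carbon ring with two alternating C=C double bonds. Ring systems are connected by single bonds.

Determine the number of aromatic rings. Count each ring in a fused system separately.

4

Rings A and B form a fused bicyclic system (with one N–H) with 9 sp² atoms and 10 π electrons from ring double bonds plus a heteroatom lone pair. 10 = 4(2)+2, so the system is aromatic and both rings count as aromatic (indole).
Rings C and D form a fused bicyclic system (with one sulfur) with 9 sp² atoms and 10 π electrons from ring double bonds plus a heteroatom lone pair. 10 = 4(2)+2, so the system is aromatic and both rings count as aromatic (benzothiophene).
Ring E has only sp² ring atoms; a planar conformation would have a fully conjugated π system of 4 electrons. But 4 = 4(1), which is 4n not 4n+2, so ring E is not aromatic (cyclobutadiene) — cyclobutadiene is antiaromatic and distorts to a rectangle.
Aromatic: A, B, C, D. Total: 4.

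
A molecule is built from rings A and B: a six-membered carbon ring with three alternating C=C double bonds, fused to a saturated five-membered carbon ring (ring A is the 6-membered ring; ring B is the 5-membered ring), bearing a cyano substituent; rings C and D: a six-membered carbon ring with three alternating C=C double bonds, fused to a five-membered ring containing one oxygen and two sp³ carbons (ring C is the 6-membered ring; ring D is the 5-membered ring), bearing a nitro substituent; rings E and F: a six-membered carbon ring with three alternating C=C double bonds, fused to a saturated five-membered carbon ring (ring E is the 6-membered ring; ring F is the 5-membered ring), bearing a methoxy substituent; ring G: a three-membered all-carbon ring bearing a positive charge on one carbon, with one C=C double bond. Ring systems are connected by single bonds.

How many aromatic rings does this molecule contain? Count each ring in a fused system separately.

Ring A has a continuous p-orbital overlap around the ring; 3 ring double bonds give 6 π electrons. Since 6 = 4n+2 (n=1), ring A is aromatic (benzene ring).
Ring B has three sp³ carbons, so it is not fully conjugated — not aromatic (cyclopentane ring).
Ring C is fully conjugated (every ring atom contributes a p orbital); 3 ring double bonds give 6 π electrons. 6 = 4(1)+2, so ring C is aromatic (benzene ring).
Ring D has two sp³ carbons, so it is not fully conjugated — not aromatic (oxolane ring).
Ring E is planar and fully conjugated; 3 ring double bonds give 6 π electrons. That satisfies 4n+2 with n=1, so ring E is aromatic (benzene ring).
Ring F has three sp³ carbons, so it is not fully conjugated — not aromatic (cyclopentane ring).
Ring G has a continuous p-orbital overlap around the ring; 1 ring double bond (2 π electrons) plus the carbocation's empty p orbital (0, but keeps the ring conjugated) give 2 π electrons. Since 2 = 4n+2 (n=0), ring G is aromatic (cyclopropenyl cation).
Aromatic: A, C, E, G. Total: 4.

4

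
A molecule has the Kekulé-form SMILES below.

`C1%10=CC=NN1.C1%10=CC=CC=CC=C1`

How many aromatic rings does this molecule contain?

The SMILES encodes a five-membered ring with two adjacent nitrogens (one bearing H, one in a double bond) and two double bonds; an eight-membered carbon ring with four alternating C=C double bonds.
The 5-membered ring with two adjacent nitrogens (one N–H, one =N–) is planar and fully conjugated; 2 ring double bonds (4 π electrons) plus a heteroatom lone pair (2) give 6 π electrons. 6 = 4(1)+2, so it is aromatic (pyrazole).
The 8-membered ring has only sp² ring atoms; a planar conformation would have a fully conjugated π system of 8 electrons. But 8 = 4(2), which is 4n not 4n+2, so it is not aromatic (cyclooctatetraene) — cyclooctatetraene distorts into a non-planar tub to avoid antiaromaticity.
1 of the 2 rings is aromatic. Total: 1.

1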